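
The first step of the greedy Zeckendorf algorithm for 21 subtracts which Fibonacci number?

21

21 ≤ 21 < 34, so the largest Fibonacci number not exceeding 21 is 21.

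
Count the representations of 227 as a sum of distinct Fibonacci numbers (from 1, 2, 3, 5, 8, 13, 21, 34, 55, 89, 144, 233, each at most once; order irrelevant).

4

Each representation comes from the Zeckendorf form by replacing some F_k with F_{k−1} + F_{k−2} where possible.
227 = 144+55+21+5+2 = 144+55+13+8+5+2 = 144+34+21+13+8+5+2 = … (1 more), for 4 in all.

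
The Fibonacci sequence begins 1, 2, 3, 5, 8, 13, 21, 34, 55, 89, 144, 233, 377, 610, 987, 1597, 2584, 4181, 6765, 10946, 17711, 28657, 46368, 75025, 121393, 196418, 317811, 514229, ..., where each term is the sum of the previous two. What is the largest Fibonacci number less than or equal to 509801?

317811

317811 ≤ 509801 < 514229, so the largest Fibonacci number not exceeding 509801 is 317811.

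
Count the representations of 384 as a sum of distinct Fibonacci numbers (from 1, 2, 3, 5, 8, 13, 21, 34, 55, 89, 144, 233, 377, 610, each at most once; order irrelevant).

Each representation comes from the Zeckendorf form by replacing some F_k with F_{k−1} + F_{k−2} where possible.
384 = 377+5+2 = 233+144+5+2 = 233+89+55+5+2 = … (2 more), for 5 in all.

5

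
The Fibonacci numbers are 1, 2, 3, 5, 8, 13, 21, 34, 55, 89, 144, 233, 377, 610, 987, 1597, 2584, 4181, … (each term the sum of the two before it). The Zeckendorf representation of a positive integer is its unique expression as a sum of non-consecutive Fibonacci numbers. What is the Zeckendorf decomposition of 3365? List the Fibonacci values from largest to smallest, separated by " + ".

2584 + 610 + 144 + 21 + 5 + 1

Greedily peel off the largest Fibonacci term at each step:
largest Fibonacci ≤ 3365 is 2584; 3365 − 2584 = 781
largest Fibonacci ≤ 781 is 610; 781 − 610 = 171
largest Fibonacci ≤ 171 is 144; 171 − 144 = 27
largest Fibonacci ≤ 27 is 21; 27 − 21 = 6
largest Fibonacci ≤ 6 is 5; 6 − 5 = 1
largest Fibonacci ≤ 1 is 1; 1 − 1 = 0
So 3365 = 2584 + 610 + 144 + 21 + 5 + 1, with no two terms consecutive in the sequence.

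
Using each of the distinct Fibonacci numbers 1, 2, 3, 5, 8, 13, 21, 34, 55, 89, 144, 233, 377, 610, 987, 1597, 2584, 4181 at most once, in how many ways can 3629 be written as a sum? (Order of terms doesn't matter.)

45

3629 = 2584+987+55+3 = 2584+987+55+2+1 = 2584+987+34+21+3 = … (42 more), for 45 in all.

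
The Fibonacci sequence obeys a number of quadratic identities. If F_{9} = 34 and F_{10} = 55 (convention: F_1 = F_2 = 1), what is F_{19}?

4181

By F_{2k+1} = F_k² + F_{k+1}²: F_{19} = 34² + 55² = 1156 + 3025 = 4181.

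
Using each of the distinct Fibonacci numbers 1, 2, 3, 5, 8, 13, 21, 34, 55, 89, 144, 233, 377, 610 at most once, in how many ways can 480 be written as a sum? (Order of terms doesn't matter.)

Starting from the Zeckendorf form and repeatedly splitting a term F_k into F_{k−1} + F_{k−2} (when neither is already used) reaches every representation.
480 = 377+89+13+1 = 377+89+8+5+1 = 377+55+34+13+1 = … (13 more), for 16 in all.

16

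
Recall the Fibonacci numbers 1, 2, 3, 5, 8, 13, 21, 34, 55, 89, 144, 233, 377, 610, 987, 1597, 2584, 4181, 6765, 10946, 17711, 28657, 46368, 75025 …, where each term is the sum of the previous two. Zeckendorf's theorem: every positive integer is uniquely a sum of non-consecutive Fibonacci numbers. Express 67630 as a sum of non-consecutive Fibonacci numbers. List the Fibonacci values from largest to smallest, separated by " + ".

46368 + 17711 + 2584 + 610 + 233 + 89 + 34 + 1

Greedy algorithm:
subtract 46368 from 67630: 21262 remains
subtract 17711 from 21262: 3551 remains
subtract 2584 from 3551: 967 remains
subtract 610 from 967: 357 remains
subtract 233 from 357: 124 remains
subtract 89 from 124: 35 remains
subtract 34 from 35: 1 remains
subtract 1 from 1: 0 remains
So 67630 = 46368 + 17711 + 2584 + 610 + 233 + 89 + 34 + 1, with no two terms consecutive in the sequence.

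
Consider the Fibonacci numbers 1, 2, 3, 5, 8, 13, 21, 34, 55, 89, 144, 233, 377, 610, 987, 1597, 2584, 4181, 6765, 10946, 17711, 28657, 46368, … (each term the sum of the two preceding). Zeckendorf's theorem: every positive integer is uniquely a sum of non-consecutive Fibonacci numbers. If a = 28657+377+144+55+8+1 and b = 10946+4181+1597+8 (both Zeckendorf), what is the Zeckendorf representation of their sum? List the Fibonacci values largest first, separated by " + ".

The two numbers are 29242 and 16732, so their sum is 45974.
Greedily peel off the largest Fibonacci term at each step:
45974 − 28657 = 17317
17317 − 10946 = 6371
6371 − 4181 = 2190
2190 − 1597 = 593
593 − 377 = 216
216 − 144 = 72
72 − 55 = 17
17 − 13 = 4
4 − 3 = 1
1 − 1 = 0

28657 + 10946 + 4181 + 1597 + 377 + 144 + 55 + 13 + 3 + 1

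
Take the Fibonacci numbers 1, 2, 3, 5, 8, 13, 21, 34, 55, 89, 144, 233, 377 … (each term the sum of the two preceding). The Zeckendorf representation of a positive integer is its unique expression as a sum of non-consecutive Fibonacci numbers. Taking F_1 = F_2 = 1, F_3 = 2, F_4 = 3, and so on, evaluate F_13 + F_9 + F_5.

F_13 + F_9 + F_5 = 233 + 34 + 5 = 272.

272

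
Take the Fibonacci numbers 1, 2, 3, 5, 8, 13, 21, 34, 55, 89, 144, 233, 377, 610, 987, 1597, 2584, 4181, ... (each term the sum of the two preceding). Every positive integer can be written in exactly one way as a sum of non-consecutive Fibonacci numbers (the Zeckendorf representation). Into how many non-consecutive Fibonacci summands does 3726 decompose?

largest Fibonacci ≤ 3726 is 2584; 3726 − 2584 = 1142
largest Fibonacci ≤ 1142 is 987; 1142 − 987 = 155
largest Fibonacci ≤ 155 is 144; 155 − 144 = 11
largest Fibonacci ≤ 11 is 8; 11 − 8 = 3
largest Fibonacci ≤ 3 is 3; 3 − 3 = 0
3726 = 2584 + 987 + 144 + 8 + 3, which has 5 terms.

5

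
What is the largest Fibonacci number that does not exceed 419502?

317811

317811 ≤ 419502 < 514229, so the largest Fibonacci number not exceeding 419502 is 317811.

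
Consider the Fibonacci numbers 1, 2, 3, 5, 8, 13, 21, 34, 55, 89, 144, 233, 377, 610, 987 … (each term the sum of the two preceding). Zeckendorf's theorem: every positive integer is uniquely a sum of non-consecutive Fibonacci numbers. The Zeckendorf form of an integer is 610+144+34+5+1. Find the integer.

794

610+144+34+5+1 = 794.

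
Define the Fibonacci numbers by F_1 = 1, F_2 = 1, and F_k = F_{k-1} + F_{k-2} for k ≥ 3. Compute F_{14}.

Iterating the recurrence up to F_{8} = 21 and F_{7} = 13:
F_{9} = F_{8} + F_{7} = 21 + 13 = 34
F_{10} = F_{9} + F_{8} = 34 + 21 = 55
F_{11} = F_{10} + F_{9} = 55 + 34 = 89
F_{12} = F_{11} + F_{10} = 89 + 55 = 144
F_{13} = F_{12} + F_{11} = 144 + 89 = 233
F_{14} = F_{13} + F_{12} = 233 + 144 = 377

377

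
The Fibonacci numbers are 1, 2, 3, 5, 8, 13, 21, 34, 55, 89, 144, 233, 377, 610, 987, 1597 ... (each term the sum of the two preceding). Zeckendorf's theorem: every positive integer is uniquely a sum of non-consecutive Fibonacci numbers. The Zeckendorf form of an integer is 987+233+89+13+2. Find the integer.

1324

987+233+89+13+2 = 1324.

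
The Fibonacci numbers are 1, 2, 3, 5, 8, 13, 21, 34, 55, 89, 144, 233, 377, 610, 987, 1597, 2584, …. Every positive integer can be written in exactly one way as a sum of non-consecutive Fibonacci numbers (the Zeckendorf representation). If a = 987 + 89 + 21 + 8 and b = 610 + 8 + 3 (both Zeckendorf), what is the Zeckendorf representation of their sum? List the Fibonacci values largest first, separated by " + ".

1597 + 89 + 34 + 5 + 1

The two numbers are 1105 and 621, so their sum is 1726.
Greedy algorithm:
1726 − 1597 = 129
129 − 89 = 40
40 − 34 = 6
6 − 5 = 1
1 − 1 = 0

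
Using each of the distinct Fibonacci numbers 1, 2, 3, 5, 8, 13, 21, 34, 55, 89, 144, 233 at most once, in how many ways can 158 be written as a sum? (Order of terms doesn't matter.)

158 = 144+13+1 = 144+8+5+1 = 89+55+13+1 = 144+8+3+2+1 = … (5 more), for 9 in all.

9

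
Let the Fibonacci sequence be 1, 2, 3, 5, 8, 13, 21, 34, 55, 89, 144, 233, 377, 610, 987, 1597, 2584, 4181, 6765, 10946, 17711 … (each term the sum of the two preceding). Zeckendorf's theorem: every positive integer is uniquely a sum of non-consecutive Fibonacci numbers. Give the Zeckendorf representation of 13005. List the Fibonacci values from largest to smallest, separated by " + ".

subtract 10946 from 13005: 2059 remains
subtract 1597 from 2059: 462 remains
subtract 377 from 462: 85 remains
subtract 55 from 85: 30 remains
subtract 21 from 30: 9 remains
subtract 8 from 9: 1 remains
subtract 1 from 1: 0 remains
So 13005 = 10946 + 1597 + 377 + 55 + 21 + 8 + 1, with no two terms consecutive in the sequence.

10946 + 1597 + 377 + 55 + 21 + 8 + 1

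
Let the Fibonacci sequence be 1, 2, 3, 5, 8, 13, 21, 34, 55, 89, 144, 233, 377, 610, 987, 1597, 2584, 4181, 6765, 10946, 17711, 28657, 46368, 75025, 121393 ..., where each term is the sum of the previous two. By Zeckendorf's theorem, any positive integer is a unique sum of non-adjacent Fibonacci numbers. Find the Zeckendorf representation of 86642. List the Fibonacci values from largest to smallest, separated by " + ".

Greedily peel off the largest Fibonacci term at each step:
75025 ≤ 86642 < 121393, so take 75025; remainder 11617
10946 ≤ 11617 < 17711, so take 10946; remainder 671
610 ≤ 671 < 987, so take 610; remainder 61
55 ≤ 61 < 89, so take 55; remainder 6
5 ≤ 6 < 8, so take 5; remainder 1
1 ≤ 1 < 2, so take 1; remainder 0
So 86642 = 75025 + 10946 + 610 + 55 + 5 + 1, with no two terms consecutive in the sequence.

75025 + 10946 + 610 + 55 + 5 + 1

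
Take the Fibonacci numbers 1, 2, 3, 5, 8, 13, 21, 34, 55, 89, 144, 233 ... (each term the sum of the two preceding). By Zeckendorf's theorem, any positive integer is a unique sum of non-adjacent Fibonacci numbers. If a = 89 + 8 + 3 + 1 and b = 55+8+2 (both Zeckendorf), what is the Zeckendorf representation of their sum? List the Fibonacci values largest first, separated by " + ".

The two numbers are 101 and 65, so their sum is 166.
take 144 (≤ 166); 166 − 144 = 22
take 21 (≤ 22); 22 − 21 = 1
take 1 (≤ 1); 1 − 1 = 0

144 + 21 + 1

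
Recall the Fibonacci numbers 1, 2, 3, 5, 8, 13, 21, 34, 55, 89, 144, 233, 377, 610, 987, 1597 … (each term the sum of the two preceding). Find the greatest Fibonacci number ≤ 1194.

987

987 ≤ 1194 < 1597, so the largest Fibonacci number not exceeding 1194 is 987.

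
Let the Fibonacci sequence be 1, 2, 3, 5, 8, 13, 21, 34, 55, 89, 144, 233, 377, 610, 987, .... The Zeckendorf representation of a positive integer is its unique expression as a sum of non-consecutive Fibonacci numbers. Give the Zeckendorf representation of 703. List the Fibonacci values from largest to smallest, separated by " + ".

Repeatedly subtract the largest Fibonacci number that fits:
take 610 (≤ 703); 703 − 610 = 93
take 89 (≤ 93); 93 − 89 = 4
take 3 (≤ 4); 4 − 3 = 1
take 1 (≤ 1); 1 − 1 = 0
So 703 = 610 + 89 + 3 + 1, with no two terms consecutive in the sequence.

610 + 89 + 3 + 1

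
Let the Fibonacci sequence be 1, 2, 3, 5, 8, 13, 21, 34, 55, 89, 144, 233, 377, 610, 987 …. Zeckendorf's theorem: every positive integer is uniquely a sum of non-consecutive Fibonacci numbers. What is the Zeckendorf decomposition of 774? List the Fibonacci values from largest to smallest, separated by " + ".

610 + 144 + 13 + 5 + 2

Greedily peel off the largest Fibonacci term at each step:
774: greatest Fibonacci not exceeding it is 610, leaving 164
164: greatest Fibonacci not exceeding it is 144, leaving 20
20: greatest Fibonacci not exceeding it is 13, leaving 7
7: greatest Fibonacci not exceeding it is 5, leaving 2
2: greatest Fibonacci not exceeding it is 2, leaving 0
So 774 = 610 + 144 + 13 + 5 + 2, with no two terms consecutive in the sequence.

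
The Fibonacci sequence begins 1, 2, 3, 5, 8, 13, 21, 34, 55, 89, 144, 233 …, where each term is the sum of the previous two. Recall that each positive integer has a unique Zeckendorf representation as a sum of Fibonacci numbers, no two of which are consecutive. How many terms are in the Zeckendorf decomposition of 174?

4

144 ≤ 174 < 233, so take 144; remainder 30
21 ≤ 30 < 34, so take 21; remainder 9
8 ≤ 9 < 13, so take 8; remainder 1
1 ≤ 1 < 2, so take 1; remainder 0
174 = 144 + 21 + 8 + 1, which has 4 terms.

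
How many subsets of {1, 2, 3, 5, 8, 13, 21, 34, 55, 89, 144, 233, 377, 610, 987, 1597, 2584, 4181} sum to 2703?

Each representation comes from the Zeckendorf form by replacing some F_k with F_{k−1} + F_{k−2} where possible.
2703 = 2584+89+21+8+1 = 2584+89+21+5+3+1 = 2584+55+34+21+8+1 = 1597+987+89+21+8+1 = … (20 more), for 24 in all.

24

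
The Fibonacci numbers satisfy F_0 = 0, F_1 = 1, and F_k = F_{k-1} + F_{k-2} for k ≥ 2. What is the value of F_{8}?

21

F_{2} = F_{1} + F_{0} = 1 + 0 = 1
F_{3} = F_{2} + F_{1} = 1 + 1 = 2
F_{4} = F_{3} + F_{2} = 2 + 1 = 3
F_{5} = F_{4} + F_{3} = 3 + 2 = 5
F_{6} = F_{5} + F_{4} = 5 + 3 = 8
F_{7} = F_{6} + F_{5} = 8 + 5 = 13
F_{8} = F_{7} + F_{6} = 13 + 8 = 21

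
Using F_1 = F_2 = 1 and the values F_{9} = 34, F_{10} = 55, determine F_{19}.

By the addition formula F_{m+n} = F_m F_{n+1} + F_{m−1} F_n with m=10, n=9: F_{19} = 55·55 + 34·34 = 3025 + 1156 = 4181.

4181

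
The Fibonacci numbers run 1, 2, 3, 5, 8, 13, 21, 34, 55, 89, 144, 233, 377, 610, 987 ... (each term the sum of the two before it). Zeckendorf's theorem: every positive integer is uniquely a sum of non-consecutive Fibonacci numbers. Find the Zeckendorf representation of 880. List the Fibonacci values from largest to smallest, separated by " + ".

Repeatedly subtract the largest Fibonacci number that fits:
610 ≤ 880 < 987, so take 610; remainder 270
233 ≤ 270 < 377, so take 233; remainder 37
34 ≤ 37 < 55, so take 34; remainder 3
3 ≤ 3 < 5, so take 3; remainder 0
So 880 = 610 + 233 + 34 + 3, with no two terms consecutive in the sequence.

610 + 233 + 34 + 3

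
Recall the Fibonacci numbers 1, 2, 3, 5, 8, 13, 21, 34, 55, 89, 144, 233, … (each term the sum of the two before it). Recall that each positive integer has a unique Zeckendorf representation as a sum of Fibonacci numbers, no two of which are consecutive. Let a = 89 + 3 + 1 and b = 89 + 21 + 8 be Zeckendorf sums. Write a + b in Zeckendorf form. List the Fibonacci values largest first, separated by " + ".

144 + 55 + 8 + 3 + 1

The two numbers are 93 and 118, so their sum is 211.
Greedy algorithm:
subtract 144 from 211: 67 remains
subtract 55 from 67: 12 remains
subtract 8 from 12: 4 remains
subtract 3 from 4: 1 remains
subtract 1 from 1: 0 remains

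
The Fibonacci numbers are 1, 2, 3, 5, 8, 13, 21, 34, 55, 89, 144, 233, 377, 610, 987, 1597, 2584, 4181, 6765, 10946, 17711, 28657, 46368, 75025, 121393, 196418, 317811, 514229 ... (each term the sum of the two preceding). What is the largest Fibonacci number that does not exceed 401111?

317811 ≤ 401111 < 514229, so the largest Fibonacci number not exceeding 401111 is 317811.

317811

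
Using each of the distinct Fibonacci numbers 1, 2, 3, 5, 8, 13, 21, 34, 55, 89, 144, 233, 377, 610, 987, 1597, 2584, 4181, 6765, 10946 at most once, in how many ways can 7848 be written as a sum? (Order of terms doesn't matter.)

Each representation comes from the Zeckendorf form by replacing some F_k with F_{k−1} + F_{k−2} where possible.
7848 = 6765+987+89+5+2 = 6765+987+55+34+5+2 = 6765+610+377+89+5+2 = … (21 more), for 24 in all.

24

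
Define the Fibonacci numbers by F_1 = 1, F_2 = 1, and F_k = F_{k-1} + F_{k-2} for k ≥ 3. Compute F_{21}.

Iterating the recurrence up to F_{16} = 987 and F_{15} = 610:
F_{17} = F_{16} + F_{15} = 987 + 610 = 1597
F_{18} = F_{17} + F_{16} = 1597 + 987 = 2584
F_{19} = F_{18} + F_{17} = 2584 + 1597 = 4181
F_{20} = F_{19} + F_{18} = 4181 + 2584 = 6765
F_{21} = F_{20} + F_{19} = 6765 + 4181 = 10946

10946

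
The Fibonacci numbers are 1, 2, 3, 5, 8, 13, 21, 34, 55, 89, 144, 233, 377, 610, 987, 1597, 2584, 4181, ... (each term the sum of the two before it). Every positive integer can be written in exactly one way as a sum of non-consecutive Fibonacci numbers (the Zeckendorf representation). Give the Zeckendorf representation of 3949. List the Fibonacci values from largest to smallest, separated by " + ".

Greedily peel off the largest Fibonacci term at each step:
2584 ≤ 3949 < 4181, so take 2584; remainder 1365
987 ≤ 1365 < 1597, so take 987; remainder 378
377 ≤ 378 < 610, so take 377; remainder 1
1 ≤ 1 < 2, so take 1; remainder 0
So 3949 = 2584 + 987 + 377 + 1, with no two terms consecutive in the sequence.

2584 + 987 + 377 + 1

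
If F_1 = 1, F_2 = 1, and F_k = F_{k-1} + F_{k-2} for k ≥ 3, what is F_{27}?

Iterating the recurrence up to F_{22} = 17711 and F_{21} = 10946:
F_{23} = F_{22} + F_{21} = 17711 + 10946 = 28657
F_{24} = F_{23} + F_{22} = 28657 + 17711 = 46368
F_{25} = F_{24} + F_{23} = 46368 + 28657 = 75025
F_{26} = F_{25} + F_{24} = 75025 + 46368 = 121393
F_{27} = F_{26} + F_{25} = 121393 + 75025 = 196418

196418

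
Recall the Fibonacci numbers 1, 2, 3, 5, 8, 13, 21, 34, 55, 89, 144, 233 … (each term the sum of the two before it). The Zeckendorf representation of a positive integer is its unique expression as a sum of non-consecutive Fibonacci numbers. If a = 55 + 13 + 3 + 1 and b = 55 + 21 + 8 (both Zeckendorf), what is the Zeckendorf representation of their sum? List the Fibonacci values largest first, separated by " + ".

144 + 8 + 3 + 1

The two numbers are 72 and 84, so their sum is 156.
Greedy algorithm:
take 144 (≤ 156); 156 − 144 = 12
take 8 (≤ 12); 12 − 8 = 4
take 3 (≤ 4); 4 − 3 = 1
take 1 (≤ 1); 1 − 1 = 0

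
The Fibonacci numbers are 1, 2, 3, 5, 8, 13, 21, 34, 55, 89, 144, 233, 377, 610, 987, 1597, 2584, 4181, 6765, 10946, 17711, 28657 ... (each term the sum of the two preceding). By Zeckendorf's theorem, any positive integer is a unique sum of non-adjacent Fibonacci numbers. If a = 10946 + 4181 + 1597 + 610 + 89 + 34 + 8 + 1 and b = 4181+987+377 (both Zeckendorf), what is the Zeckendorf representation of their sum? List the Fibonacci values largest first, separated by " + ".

The two numbers are 17466 and 5545, so their sum is 23011.
Repeatedly subtract the largest Fibonacci number that fits:
23011 − 17711 = 5300
5300 − 4181 = 1119
1119 − 987 = 132
132 − 89 = 43
43 − 34 = 9
9 − 8 = 1
1 − 1 = 0

17711 + 4181 + 987 + 89 + 34 + 8 + 1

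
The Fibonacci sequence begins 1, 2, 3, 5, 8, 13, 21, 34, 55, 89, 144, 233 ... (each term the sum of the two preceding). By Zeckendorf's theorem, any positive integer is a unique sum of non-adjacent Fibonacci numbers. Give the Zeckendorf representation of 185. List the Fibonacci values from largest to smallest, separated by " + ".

144 + 34 + 5 + 2

185 − 144 = 41
41 − 34 = 7
7 − 5 = 2
2 − 2 = 0
So 185 = 144 + 34 + 5 + 2, with no two terms consecutive in the sequence.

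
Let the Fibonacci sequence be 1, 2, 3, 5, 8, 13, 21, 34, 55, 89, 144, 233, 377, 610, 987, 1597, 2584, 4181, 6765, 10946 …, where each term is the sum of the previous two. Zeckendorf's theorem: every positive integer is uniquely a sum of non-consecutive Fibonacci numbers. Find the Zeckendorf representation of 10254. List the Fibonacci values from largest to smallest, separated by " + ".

6765 + 2584 + 610 + 233 + 55 + 5 + 2

10254: greatest Fibonacci not exceeding it is 6765, leaving 3489
3489: greatest Fibonacci not exceeding it is 2584, leaving 905
905: greatest Fibonacci not exceeding it is 610, leaving 295
295: greatest Fibonacci not exceeding it is 233, leaving 62
62: greatest Fibonacci not exceeding it is 55, leaving 7
7: greatest Fibonacci not exceeding it is 5, leaving 2
2: greatest Fibonacci not exceeding it is 2, leaving 0
So 10254 = 6765 + 2584 + 610 + 233 + 55 + 5 + 2, with no two terms consecutive in the sequence.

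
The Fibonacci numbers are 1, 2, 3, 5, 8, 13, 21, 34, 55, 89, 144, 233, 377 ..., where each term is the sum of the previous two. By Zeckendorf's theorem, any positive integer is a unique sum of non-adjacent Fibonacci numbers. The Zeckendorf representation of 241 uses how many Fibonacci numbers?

2

largest Fibonacci ≤ 241 is 233; 241 − 233 = 8
largest Fibonacci ≤ 8 is 8; 8 − 8 = 0
241 = 233 + 8, which has 2 terms.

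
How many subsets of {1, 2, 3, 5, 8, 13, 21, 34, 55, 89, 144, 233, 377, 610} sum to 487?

16

487 = 377+89+21 = 377+89+13+8 = 377+55+34+21 = … (13 more), for 16 in all.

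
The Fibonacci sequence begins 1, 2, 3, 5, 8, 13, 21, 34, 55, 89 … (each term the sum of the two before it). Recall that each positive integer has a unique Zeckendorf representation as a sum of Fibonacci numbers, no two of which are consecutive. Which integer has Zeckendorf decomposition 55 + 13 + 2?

70

55 + 13 + 2 = 70.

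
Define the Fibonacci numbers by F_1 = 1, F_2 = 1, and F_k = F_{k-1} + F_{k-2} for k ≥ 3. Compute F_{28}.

317811

Iterating the recurrence up to F_{24} = 46368 and F_{23} = 28657:
F_{25} = F_{24} + F_{23} = 46368 + 28657 = 75025
F_{26} = F_{25} + F_{24} = 75025 + 46368 = 121393
F_{27} = F_{26} + F_{25} = 121393 + 75025 = 196418
F_{28} = F_{27} + F_{26} = 196418 + 121393 = 317811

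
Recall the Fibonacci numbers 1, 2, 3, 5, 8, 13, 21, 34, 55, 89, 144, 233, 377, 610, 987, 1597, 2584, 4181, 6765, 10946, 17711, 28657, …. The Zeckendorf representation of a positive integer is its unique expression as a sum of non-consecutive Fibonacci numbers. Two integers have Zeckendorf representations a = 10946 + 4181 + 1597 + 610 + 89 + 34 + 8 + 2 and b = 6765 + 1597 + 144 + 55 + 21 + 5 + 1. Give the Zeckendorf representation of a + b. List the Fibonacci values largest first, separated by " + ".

17711 + 6765 + 987 + 377 + 144 + 55 + 13 + 3

The two numbers are 17467 and 8588, so their sum is 26055.
subtract 17711 from 26055: 8344 remains
subtract 6765 from 8344: 1579 remains
subtract 987 from 1579: 592 remains
subtract 377 from 592: 215 remains
subtract 144 from 215: 71 remains
subtract 55 from 71: 16 remains
subtract 13 from 16: 3 remains
subtract 3 from 3: 0 remains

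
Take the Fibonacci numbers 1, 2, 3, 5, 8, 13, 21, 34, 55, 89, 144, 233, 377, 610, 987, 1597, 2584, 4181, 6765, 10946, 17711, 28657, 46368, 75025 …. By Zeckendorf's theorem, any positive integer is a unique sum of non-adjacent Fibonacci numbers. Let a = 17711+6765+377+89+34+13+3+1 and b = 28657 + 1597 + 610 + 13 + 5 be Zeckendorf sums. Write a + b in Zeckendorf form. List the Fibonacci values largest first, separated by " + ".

46368 + 6765 + 2584 + 144 + 13 + 1

The two numbers are 24993 and 30882, so their sum is 55875.
Repeatedly subtract the largest Fibonacci number that fits:
55875: greatest Fibonacci not exceeding it is 46368, leaving 9507
9507: greatest Fibonacci not exceeding it is 6765, leaving 2742
2742: greatest Fibonacci not exceeding it is 2584, leaving 158
158: greatest Fibonacci not exceeding it is 144, leaving 14
14: greatest Fibonacci not exceeding it is 13, leaving 1
1: greatest Fibonacci not exceeding it is 1, leaving 0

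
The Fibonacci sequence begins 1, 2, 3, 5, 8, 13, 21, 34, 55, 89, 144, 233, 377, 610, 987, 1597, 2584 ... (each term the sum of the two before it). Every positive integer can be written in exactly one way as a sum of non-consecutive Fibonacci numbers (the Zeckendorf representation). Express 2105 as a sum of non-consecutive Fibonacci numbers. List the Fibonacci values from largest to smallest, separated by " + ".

1597 + 377 + 89 + 34 + 8

subtract 1597 from 2105: 508 remains
subtract 377 from 508: 131 remains
subtract 89 from 131: 42 remains
subtract 34 from 42: 8 remains
subtract 8 from 8: 0 remains
So 2105 = 1597 + 377 + 89 + 34 + 8, with no two terms consecutive in the sequence.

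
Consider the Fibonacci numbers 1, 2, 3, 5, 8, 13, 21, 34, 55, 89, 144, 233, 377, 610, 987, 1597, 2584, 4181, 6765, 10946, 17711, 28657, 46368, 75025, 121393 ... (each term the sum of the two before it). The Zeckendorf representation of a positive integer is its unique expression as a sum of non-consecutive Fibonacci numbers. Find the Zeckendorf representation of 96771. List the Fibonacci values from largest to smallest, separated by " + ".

75025 + 17711 + 2584 + 987 + 377 + 55 + 21 + 8 + 3

96771 − 75025 = 21746
21746 − 17711 = 4035
4035 − 2584 = 1451
1451 − 987 = 464
464 − 377 = 87
87 − 55 = 32
32 − 21 = 11
11 − 8 = 3
3 − 3 = 0
So 96771 = 75025 + 17711 + 2584 + 987 + 377 + 55 + 21 + 8 + 3, with no two terms consecutive in the sequence.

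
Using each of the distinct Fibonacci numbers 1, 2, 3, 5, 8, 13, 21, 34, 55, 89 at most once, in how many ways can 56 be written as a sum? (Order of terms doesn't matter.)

Each representation comes from the Zeckendorf form by replacing some F_k with F_{k−1} + F_{k−2} where possible.
56 = 55+1 = 34+21+1 = 34+13+8+1 = … (1 more), for 4 in all.

4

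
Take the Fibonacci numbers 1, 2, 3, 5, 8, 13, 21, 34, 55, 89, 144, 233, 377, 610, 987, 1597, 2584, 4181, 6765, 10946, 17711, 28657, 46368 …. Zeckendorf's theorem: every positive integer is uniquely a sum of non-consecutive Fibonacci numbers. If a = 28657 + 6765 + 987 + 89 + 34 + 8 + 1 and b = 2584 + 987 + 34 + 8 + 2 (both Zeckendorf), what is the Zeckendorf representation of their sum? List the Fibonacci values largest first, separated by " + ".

The two numbers are 36541 and 3615, so their sum is 40156.
Repeatedly subtract the largest Fibonacci number that fits:
40156: greatest Fibonacci not exceeding it is 28657, leaving 11499
11499: greatest Fibonacci not exceeding it is 10946, leaving 553
553: greatest Fibonacci not exceeding it is 377, leaving 176
176: greatest Fibonacci not exceeding it is 144, leaving 32
32: greatest Fibonacci not exceeding it is 21, leaving 11
11: greatest Fibonacci not exceeding it is 8, leaving 3
3: greatest Fibonacci not exceeding it is 3, leaving 0

28657 + 10946 + 377 + 144 + 21 + 8 + 3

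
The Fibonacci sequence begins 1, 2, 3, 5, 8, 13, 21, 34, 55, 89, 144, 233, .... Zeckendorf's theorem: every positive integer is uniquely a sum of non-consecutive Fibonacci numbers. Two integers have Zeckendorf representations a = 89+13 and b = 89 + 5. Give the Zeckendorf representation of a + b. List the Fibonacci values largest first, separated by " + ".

The two numbers are 102 and 94, so their sum is 196.
Greedily peel off the largest Fibonacci term at each step:
take 144 (≤ 196); 196 − 144 = 52
take 34 (≤ 52); 52 − 34 = 18
take 13 (≤ 18); 18 − 13 = 5
take 5 (≤ 5); 5 − 5 = 0

144 + 34 + 13 + 5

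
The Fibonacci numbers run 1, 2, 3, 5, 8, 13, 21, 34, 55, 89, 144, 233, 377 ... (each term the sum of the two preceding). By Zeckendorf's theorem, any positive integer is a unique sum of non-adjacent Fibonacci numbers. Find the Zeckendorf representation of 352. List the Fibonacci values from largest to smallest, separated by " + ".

233 + 89 + 21 + 8 + 1

352: greatest Fibonacci not exceeding it is 233, leaving 119
119: greatest Fibonacci not exceeding it is 89, leaving 30
30: greatest Fibonacci not exceeding it is 21, leaving 9
9: greatest Fibonacci not exceeding it is 8, leaving 1
1: greatest Fibonacci not exceeding it is 1, leaving 0
So 352 = 233 + 89 + 21 + 8 + 1, with no two terms consecutive in the sequence.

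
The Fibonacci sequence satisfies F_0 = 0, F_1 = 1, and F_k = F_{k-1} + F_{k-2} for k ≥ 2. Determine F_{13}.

Iterating the recurrence up to F_{6} = 8 and F_{5} = 5:
F_{7} = F_{6} + F_{5} = 8 + 5 = 13
F_{8} = F_{7} + F_{6} = 13 + 8 = 21
F_{9} = F_{8} + F_{7} = 21 + 13 = 34
F_{10} = F_{9} + F_{8} = 34 + 21 = 55
F_{11} = F_{10} + F_{9} = 55 + 34 = 89
F_{12} = F_{11} + F_{10} = 89 + 55 = 144
F_{13} = F_{12} + F_{11} = 144 + 89 = 233

233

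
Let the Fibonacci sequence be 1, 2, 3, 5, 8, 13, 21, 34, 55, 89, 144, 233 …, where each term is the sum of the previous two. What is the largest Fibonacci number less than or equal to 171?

144

144 ≤ 171 < 233, so the largest Fibonacci number not exceeding 171 is 144.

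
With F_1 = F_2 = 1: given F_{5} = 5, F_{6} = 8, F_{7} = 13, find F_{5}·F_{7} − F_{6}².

1

5·13 − 8² = 65 − 64 = 1. (Cassini's identity: F_{k−1}F_{k+1} − F_k² = (−1)^k.)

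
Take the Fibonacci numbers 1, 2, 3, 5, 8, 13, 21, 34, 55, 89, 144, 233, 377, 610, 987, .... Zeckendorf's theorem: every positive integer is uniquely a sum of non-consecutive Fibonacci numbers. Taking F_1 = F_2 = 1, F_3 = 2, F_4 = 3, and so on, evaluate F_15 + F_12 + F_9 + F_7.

F_15 + F_12 + F_9 + F_7 = 610 + 144 + 34 + 13 = 801.

801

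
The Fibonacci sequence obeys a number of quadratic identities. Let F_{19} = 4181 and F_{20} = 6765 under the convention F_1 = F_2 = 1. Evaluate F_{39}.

By F_{2k+1} = F_k² + F_{k+1}²: F_{39} = 4181² + 6765² = 17480761 + 45765225 = 63245986.

63245986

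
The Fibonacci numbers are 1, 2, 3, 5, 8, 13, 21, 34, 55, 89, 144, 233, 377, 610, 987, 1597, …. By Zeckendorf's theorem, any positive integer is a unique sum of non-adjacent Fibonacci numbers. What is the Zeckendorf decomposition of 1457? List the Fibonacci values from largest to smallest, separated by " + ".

987 + 377 + 89 + 3 + 1

Greedily peel off the largest Fibonacci term at each step:
1457: greatest Fibonacci not exceeding it is 987, leaving 470
470: greatest Fibonacci not exceeding it is 377, leaving 93
93: greatest Fibonacci not exceeding it is 89, leaving 4
4: greatest Fibonacci not exceeding it is 3, leaving 1
1: greatest Fibonacci not exceeding it is 1, leaving 0
So 1457 = 987 + 377 + 89 + 3 + 1, with no two terms consecutive in the sequence.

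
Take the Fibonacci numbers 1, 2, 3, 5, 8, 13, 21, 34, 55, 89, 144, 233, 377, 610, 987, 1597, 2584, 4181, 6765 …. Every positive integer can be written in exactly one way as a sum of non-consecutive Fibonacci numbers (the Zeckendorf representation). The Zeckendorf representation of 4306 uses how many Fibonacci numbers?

4

largest Fibonacci ≤ 4306 is 4181; 4306 − 4181 = 125
largest Fibonacci ≤ 125 is 89; 125 − 89 = 36
largest Fibonacci ≤ 36 is 34; 36 − 34 = 2
largest Fibonacci ≤ 2 is 2; 2 − 2 = 0
4306 = 4181 + 89 + 34 + 2, which has 4 terms.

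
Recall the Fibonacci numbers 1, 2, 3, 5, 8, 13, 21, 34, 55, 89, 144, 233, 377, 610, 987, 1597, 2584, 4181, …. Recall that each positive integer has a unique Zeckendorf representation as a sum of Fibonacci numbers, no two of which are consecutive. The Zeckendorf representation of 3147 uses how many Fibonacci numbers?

5

Greedily peel off the largest Fibonacci term at each step:
2584 ≤ 3147 < 4181, so take 2584; remainder 563
377 ≤ 563 < 610, so take 377; remainder 186
144 ≤ 186 < 233, so take 144; remainder 42
34 ≤ 42 < 55, so take 34; remainder 8
8 ≤ 8 < 13, so take 8; remainder 0
3147 = 2584 + 377 + 144 + 34 + 8, which has 5 terms.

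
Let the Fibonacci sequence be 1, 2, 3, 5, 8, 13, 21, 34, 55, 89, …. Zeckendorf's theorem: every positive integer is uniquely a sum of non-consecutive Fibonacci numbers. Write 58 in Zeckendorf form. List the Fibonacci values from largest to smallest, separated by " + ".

55 + 3

largest Fibonacci ≤ 58 is 55; 58 − 55 = 3
largest Fibonacci ≤ 3 is 3; 3 − 3 = 0
So 58 = 55 + 3, with no two terms consecutive in the sequence.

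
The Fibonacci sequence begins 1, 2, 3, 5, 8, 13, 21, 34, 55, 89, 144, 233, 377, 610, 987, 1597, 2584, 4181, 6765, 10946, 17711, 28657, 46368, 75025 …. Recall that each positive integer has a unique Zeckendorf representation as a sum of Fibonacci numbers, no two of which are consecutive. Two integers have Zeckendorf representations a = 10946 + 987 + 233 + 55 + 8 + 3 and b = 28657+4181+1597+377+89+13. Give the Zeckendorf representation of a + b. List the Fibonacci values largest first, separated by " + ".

The two numbers are 12232 and 34914, so their sum is 47146.
47146: greatest Fibonacci not exceeding it is 46368, leaving 778
778: greatest Fibonacci not exceeding it is 610, leaving 168
168: greatest Fibonacci not exceeding it is 144, leaving 24
24: greatest Fibonacci not exceeding it is 21, leaving 3
3: greatest Fibonacci not exceeding it is 3, leaving 0

46368 + 610 + 144 + 21 + 3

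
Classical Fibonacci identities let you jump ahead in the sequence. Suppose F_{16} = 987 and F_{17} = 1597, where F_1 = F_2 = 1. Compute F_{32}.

2178309

By the doubling identity F_{2k} = F_k(2F_{k+1} − F_k): F_{32} = 987·(2·1597 − 987) = 987·2207 = 2178309.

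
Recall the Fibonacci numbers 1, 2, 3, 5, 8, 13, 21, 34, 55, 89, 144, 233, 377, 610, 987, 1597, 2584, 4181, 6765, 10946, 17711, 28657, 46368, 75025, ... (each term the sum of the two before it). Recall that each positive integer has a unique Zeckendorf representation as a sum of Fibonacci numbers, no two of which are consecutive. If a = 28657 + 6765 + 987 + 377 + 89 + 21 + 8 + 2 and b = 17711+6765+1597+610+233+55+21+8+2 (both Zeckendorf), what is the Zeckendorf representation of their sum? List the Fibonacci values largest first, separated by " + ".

The two numbers are 36906 and 27002, so their sum is 63908.
63908 − 46368 = 17540
17540 − 10946 = 6594
6594 − 4181 = 2413
2413 − 1597 = 816
816 − 610 = 206
206 − 144 = 62
62 − 55 = 7
7 − 5 = 2
2 − 2 = 0

46368 + 10946 + 4181 + 1597 + 610 + 144 + 55 + 5 + 2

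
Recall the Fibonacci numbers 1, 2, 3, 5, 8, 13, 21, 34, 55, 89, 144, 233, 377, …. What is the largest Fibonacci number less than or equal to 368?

233 ≤ 368 < 377, so the largest Fibonacci number not exceeding 368 is 233.

233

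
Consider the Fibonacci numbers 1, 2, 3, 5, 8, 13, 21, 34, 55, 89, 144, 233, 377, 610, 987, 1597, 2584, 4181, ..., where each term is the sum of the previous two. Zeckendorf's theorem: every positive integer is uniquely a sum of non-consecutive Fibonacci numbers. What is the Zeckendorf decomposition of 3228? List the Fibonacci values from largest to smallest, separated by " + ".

2584 + 610 + 34

Greedy algorithm:
take 2584 (≤ 3228); 3228 − 2584 = 644
take 610 (≤ 644); 644 − 610 = 34
take 34 (≤ 34); 34 − 34 = 0
So 3228 = 2584 + 610 + 34, with no two terms consecutive in the sequence.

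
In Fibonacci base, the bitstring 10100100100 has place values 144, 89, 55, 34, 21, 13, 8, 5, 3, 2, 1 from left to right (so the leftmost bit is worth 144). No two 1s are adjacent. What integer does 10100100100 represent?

215

Summing the place values of the 1 bits: 144 + 55 + 13 + 3 = 215.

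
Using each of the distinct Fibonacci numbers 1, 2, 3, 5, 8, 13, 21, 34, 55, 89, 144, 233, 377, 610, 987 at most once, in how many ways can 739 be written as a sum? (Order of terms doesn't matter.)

19

Starting from the Zeckendorf form and repeatedly splitting a term F_k into F_{k−1} + F_{k−2} (when neither is already used) reaches every representation.
739 = 610+89+34+5+1 = 610+89+34+3+2+1 = 610+89+21+13+5+1 = 377+233+89+34+5+1 = … (15 more), for 19 in all.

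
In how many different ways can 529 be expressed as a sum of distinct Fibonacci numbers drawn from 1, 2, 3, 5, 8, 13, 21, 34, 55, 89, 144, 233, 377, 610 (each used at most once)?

19

Starting from the Zeckendorf form and repeatedly splitting a term F_k into F_{k−1} + F_{k−2} (when neither is already used) reaches every representation.
529 = 377+144+8 = 377+144+5+3 = 377+89+55+8 = 377+144+5+2+1 = 377+89+55+5+3 = … (14 more), for 19 in all.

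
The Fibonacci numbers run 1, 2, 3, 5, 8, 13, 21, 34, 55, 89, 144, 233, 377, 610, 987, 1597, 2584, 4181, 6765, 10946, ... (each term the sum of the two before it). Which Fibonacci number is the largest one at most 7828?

6765

6765 ≤ 7828 < 10946, so the largest Fibonacci number not exceeding 7828 is 6765.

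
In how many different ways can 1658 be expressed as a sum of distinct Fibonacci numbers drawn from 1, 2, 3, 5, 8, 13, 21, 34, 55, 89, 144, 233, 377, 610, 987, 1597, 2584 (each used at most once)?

24

Starting from the Zeckendorf form and repeatedly splitting a term F_k into F_{k−1} + F_{k−2} (when neither is already used) reaches every representation.
1658 = 1597+55+5+1 = 1597+55+3+2+1 = 1597+34+21+5+1 = … (21 more), for 24 in all.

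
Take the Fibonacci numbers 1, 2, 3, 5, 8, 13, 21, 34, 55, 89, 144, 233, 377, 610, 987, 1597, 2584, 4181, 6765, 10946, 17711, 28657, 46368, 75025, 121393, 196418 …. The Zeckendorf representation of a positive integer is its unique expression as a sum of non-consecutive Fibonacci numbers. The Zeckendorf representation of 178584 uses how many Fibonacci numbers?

8

take 121393 (≤ 178584); 178584 − 121393 = 57191
take 46368 (≤ 57191); 57191 − 46368 = 10823
take 6765 (≤ 10823); 10823 − 6765 = 4058
take 2584 (≤ 4058); 4058 − 2584 = 1474
take 987 (≤ 1474); 1474 − 987 = 487
take 377 (≤ 487); 487 − 377 = 110
take 89 (≤ 110); 110 − 89 = 21
take 21 (≤ 21); 21 − 21 = 0
178584 = 121393 + 46368 + 6765 + 2584 + 987 + 377 + 89 + 21, which has 8 terms.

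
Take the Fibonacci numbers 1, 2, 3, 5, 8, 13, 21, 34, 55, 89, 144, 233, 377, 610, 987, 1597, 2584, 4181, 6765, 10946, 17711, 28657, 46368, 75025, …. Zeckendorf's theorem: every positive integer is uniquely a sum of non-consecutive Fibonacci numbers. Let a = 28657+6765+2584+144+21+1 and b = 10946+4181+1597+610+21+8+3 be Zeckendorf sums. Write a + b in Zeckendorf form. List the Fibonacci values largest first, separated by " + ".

The two numbers are 38172 and 17366, so their sum is 55538.
Greedily peel off the largest Fibonacci term at each step:
subtract 46368 from 55538: 9170 remains
subtract 6765 from 9170: 2405 remains
subtract 1597 from 2405: 808 remains
subtract 610 from 808: 198 remains
subtract 144 from 198: 54 remains
subtract 34 from 54: 20 remains
subtract 13 from 20: 7 remains
subtract 5 from 7: 2 remains
subtract 2 from 2: 0 remains

46368 + 6765 + 1597 + 610 + 144 + 34 + 13 + 5 + 2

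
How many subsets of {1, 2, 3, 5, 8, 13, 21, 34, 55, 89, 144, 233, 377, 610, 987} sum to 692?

Each representation comes from the Zeckendorf form by replacing some F_k with F_{k−1} + F_{k−2} where possible.
692 = 610+55+21+5+1 = 610+55+21+3+2+1 = 610+55+13+8+5+1 = 377+233+55+21+5+1 = 610+55+13+8+3+2+1 = … (13 more), for 18 in all.

18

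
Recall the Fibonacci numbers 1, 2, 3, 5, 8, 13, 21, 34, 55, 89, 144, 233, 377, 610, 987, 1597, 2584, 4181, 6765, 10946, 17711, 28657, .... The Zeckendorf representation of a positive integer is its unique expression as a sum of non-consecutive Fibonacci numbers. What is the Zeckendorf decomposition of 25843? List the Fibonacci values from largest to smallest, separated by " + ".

17711 ≤ 25843 < 28657, so take 17711; remainder 8132
6765 ≤ 8132 < 10946, so take 6765; remainder 1367
987 ≤ 1367 < 1597, so take 987; remainder 380
377 ≤ 380 < 610, so take 377; remainder 3
3 ≤ 3 < 5, so take 3; remainder 0
So 25843 = 17711 + 6765 + 987 + 377 + 3, with no two terms consecutive in the sequence.

17711 + 6765 + 987 + 377 + 3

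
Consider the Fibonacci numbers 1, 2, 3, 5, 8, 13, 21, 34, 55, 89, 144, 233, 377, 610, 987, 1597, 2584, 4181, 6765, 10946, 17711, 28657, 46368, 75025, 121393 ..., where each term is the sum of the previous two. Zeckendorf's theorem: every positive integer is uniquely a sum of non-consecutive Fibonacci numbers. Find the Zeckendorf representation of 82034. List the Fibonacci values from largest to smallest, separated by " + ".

75025 + 6765 + 233 + 8 + 3

largest Fibonacci ≤ 82034 is 75025; 82034 − 75025 = 7009
largest Fibonacci ≤ 7009 is 6765; 7009 − 6765 = 244
largest Fibonacci ≤ 244 is 233; 244 − 233 = 11
largest Fibonacci ≤ 11 is 8; 11 − 8 = 3
largest Fibonacci ≤ 3 is 3; 3 − 3 = 0
So 82034 = 75025 + 6765 + 233 + 8 + 3, with no two terms consecutive in the sequence.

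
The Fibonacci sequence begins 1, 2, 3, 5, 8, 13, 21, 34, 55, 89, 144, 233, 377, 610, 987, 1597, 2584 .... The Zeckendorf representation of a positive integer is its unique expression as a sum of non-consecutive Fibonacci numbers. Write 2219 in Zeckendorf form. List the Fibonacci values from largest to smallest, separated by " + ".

1597 + 610 + 8 + 3 + 1

1597 ≤ 2219 < 2584, so take 1597; remainder 622
610 ≤ 622 < 987, so take 610; remainder 12
8 ≤ 12 < 13, so take 8; remainder 4
3 ≤ 4 < 5, so take 3; remainder 1
1 ≤ 1 < 2, so take 1; remainder 0
So 2219 = 1597 + 610 + 8 + 3 + 1, with no two terms consecutive in the sequence.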